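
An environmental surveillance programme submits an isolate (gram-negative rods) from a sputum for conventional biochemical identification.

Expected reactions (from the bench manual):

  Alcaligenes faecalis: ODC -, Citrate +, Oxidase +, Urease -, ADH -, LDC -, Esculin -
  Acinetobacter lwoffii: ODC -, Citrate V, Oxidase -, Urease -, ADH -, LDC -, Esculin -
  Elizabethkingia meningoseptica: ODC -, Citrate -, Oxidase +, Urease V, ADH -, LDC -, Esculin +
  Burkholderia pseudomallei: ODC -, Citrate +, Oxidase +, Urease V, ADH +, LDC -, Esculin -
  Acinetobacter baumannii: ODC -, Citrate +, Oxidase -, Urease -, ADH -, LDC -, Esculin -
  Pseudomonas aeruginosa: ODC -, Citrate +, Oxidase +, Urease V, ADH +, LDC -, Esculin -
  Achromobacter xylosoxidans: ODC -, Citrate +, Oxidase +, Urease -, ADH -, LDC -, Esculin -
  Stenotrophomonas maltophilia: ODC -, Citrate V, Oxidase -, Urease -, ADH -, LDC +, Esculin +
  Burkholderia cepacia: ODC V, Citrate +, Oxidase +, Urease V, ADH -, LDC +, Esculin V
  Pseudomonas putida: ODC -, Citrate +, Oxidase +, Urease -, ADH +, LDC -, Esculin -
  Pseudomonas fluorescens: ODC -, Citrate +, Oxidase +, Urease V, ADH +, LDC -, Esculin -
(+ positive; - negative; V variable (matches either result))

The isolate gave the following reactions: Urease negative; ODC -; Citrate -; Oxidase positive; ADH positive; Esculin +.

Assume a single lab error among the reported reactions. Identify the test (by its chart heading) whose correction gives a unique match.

As reported, no row in the chart matches all 6 reactions.
Reversing ADH (to -) → unique match: Elizabethkingia meningoseptica.
Reversing Citrate → still no organism matches.
Reversing Oxidase → still no organism matches.
Reversing Esculin → still no organism matches.
Reversing Urease → still no organism matches.
Reversing ODC → still no organism matches.

ADH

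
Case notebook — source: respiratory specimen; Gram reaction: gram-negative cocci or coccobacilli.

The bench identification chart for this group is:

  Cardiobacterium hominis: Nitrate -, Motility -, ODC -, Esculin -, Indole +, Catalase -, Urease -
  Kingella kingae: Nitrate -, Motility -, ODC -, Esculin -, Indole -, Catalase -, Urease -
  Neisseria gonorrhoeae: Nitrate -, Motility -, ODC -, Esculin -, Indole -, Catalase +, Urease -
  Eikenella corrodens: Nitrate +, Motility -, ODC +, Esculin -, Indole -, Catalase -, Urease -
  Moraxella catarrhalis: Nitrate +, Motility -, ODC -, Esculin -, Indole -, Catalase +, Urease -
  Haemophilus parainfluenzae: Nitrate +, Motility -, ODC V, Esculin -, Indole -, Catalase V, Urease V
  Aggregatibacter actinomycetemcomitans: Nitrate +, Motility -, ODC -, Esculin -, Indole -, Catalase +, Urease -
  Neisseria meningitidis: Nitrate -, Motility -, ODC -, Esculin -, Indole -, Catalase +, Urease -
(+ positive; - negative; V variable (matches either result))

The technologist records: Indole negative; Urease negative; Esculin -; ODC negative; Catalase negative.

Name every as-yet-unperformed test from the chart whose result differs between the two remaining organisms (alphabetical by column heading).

Nitrate

Catalase -: excludes Neisseria gonorrhoeae, Moraxella catarrhalis, Aggregatibacter actinomycetemcomitans, Neisseria meningitidis — 4 left.
ODC -: excludes Eikenella corrodens — 3 left.
Esculin -: all 3 remaining candidates are consistent.
Urease -: all 3 remaining candidates are consistent.
Indole -: excludes Cardiobacterium hominis — 2 left.
Two candidates remain: Haemophilus parainfluenzae and Kingella kingae.
  Nitrate: Haemophilus parainfluenzae +, Kingella kingae - — discriminates.
  Motility: - vs - — same for both, does not separate.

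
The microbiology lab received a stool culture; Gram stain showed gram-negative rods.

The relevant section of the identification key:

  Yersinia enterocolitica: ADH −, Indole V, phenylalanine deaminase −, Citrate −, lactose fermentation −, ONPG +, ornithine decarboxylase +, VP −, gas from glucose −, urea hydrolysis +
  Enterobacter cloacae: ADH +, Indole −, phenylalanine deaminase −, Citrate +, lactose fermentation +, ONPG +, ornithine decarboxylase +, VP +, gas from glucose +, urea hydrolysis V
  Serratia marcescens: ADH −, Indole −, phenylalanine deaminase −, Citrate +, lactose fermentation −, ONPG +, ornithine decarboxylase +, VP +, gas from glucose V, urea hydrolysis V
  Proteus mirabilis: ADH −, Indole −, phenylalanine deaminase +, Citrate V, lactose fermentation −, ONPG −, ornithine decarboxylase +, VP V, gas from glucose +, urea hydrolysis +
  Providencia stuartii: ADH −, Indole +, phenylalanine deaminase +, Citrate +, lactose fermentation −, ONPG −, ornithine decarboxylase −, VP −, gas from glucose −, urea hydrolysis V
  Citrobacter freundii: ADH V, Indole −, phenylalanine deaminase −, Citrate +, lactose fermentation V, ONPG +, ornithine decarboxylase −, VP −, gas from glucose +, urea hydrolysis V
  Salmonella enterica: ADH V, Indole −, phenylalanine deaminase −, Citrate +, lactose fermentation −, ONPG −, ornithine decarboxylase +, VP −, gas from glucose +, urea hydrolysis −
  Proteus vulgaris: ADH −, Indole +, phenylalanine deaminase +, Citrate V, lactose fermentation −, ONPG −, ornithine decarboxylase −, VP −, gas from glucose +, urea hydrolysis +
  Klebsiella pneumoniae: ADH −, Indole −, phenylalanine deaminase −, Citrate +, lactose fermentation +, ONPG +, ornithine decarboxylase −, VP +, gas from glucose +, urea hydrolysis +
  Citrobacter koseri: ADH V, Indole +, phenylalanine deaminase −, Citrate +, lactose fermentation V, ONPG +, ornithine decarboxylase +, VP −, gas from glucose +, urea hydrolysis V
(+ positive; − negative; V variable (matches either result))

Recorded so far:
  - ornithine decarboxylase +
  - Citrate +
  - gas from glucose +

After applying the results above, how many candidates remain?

5

ornithine decarboxylase +: excludes Providencia stuartii, Citrobacter freundii, Proteus vulgaris, Klebsiella pneumoniae — 6 left.
Citrate +: excludes Yersinia enterocolitica — 5 left.
gas from glucose +: all 5 remaining candidates are consistent.
Still consistent: Citrobacter koseri, Enterobacter cloacae, Proteus mirabilis, Salmonella enterica, Serratia marcescens.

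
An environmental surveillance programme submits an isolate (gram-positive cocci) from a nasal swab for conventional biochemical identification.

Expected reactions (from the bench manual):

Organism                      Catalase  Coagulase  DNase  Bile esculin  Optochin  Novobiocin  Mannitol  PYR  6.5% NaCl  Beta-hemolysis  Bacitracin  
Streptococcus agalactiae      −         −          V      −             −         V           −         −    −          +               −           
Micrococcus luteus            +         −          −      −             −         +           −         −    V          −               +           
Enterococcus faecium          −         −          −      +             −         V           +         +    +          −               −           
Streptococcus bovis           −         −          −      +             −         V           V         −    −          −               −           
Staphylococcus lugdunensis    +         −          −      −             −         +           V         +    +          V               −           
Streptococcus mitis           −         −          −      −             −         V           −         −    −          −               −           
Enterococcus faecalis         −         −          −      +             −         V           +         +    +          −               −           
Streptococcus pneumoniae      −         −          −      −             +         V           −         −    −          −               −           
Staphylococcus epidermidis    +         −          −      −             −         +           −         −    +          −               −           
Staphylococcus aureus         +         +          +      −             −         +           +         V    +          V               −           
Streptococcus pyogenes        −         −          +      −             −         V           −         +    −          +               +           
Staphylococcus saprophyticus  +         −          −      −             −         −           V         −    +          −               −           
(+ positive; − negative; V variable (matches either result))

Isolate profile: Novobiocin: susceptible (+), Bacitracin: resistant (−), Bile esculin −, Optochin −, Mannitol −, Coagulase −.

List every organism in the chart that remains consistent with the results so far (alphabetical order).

Coagulase −: excludes Staphylococcus aureus — 11 left.
Bacitracin −: excludes Micrococcus luteus, Streptococcus pyogenes — 9 left.
Mannitol −: excludes Enterococcus faecium, Enterococcus faecalis — 7 left.
Novobiocin +: excludes Staphylococcus saprophyticus — 6 left.
Bile esculin −: excludes Streptococcus bovis — 5 left.
Optochin −: excludes Streptococcus pneumoniae — 4 left.

Staphylococcus epidermidis, Staphylococcus lugdunensis, Streptococcus agalactiae, Streptococcus mitis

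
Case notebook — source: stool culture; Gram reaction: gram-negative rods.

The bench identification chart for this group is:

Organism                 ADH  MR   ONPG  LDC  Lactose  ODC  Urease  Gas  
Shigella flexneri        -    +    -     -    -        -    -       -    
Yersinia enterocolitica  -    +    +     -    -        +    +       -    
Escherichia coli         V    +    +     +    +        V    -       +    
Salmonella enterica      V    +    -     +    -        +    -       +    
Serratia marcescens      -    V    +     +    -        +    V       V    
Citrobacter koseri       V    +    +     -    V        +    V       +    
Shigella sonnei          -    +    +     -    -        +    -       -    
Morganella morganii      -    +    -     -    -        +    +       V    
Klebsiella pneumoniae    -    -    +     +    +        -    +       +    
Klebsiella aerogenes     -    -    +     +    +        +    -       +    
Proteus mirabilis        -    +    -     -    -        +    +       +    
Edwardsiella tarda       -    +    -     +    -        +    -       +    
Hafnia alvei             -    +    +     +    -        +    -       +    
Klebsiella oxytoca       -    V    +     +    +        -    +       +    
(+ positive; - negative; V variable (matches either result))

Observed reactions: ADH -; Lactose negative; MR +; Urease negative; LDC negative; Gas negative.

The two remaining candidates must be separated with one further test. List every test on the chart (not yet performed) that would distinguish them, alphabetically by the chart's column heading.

Urease -: excludes 5 organisms — 9 left.
MR +: excludes Klebsiella aerogenes — 8 left.
Lactose -: excludes Escherichia coli — 7 left.
Gas -: excludes Salmonella enterica, Citrobacter koseri, Edwardsiella tarda, Hafnia alvei — 3 left.
ADH -: all 3 remaining candidates are consistent.
LDC -: excludes Serratia marcescens — 2 left.
Two candidates remain: Shigella flexneri and Shigella sonnei.
  ONPG: Shigella flexneri -, Shigella sonnei + — discriminates.
  ODC: Shigella flexneri -, Shigella sonnei + — discriminates.

ODC, ONPG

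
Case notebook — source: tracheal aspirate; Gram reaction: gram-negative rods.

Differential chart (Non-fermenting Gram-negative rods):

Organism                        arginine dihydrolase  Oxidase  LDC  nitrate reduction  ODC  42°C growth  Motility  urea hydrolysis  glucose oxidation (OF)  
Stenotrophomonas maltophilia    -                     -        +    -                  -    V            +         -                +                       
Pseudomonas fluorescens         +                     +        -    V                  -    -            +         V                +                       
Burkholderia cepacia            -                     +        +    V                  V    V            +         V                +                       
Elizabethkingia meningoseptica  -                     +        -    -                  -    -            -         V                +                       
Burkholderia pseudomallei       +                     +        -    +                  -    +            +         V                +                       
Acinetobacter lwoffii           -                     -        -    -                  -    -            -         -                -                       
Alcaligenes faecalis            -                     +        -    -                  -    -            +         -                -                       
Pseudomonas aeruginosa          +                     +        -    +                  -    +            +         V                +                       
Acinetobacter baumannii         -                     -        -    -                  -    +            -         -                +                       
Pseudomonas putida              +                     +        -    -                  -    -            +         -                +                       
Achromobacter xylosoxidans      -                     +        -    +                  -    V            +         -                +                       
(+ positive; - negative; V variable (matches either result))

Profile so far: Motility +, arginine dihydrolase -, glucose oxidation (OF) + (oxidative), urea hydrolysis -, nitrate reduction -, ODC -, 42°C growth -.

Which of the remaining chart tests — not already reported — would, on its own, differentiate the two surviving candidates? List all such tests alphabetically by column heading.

Oxidase

glucose oxidation (OF) +: excludes Acinetobacter lwoffii, Alcaligenes faecalis — 9 left.
nitrate reduction -: excludes Burkholderia pseudomallei, Pseudomonas aeruginosa, Achromobacter xylosoxidans — 6 left.
ODC -: all 6 remaining candidates are consistent.
42°C growth -: excludes Acinetobacter baumannii — 5 left.
Motility +: excludes Elizabethkingia meningoseptica — 4 left.
urea hydrolysis -: all 4 remaining candidates are consistent.
arginine dihydrolase -: excludes Pseudomonas fluorescens, Pseudomonas putida — 2 left.
Two candidates remain: Burkholderia cepacia and Stenotrophomonas maltophilia.
  Oxidase: Burkholderia cepacia +, Stenotrophomonas maltophilia - — discriminates.
  LDC: + vs + — same for both, does not separate.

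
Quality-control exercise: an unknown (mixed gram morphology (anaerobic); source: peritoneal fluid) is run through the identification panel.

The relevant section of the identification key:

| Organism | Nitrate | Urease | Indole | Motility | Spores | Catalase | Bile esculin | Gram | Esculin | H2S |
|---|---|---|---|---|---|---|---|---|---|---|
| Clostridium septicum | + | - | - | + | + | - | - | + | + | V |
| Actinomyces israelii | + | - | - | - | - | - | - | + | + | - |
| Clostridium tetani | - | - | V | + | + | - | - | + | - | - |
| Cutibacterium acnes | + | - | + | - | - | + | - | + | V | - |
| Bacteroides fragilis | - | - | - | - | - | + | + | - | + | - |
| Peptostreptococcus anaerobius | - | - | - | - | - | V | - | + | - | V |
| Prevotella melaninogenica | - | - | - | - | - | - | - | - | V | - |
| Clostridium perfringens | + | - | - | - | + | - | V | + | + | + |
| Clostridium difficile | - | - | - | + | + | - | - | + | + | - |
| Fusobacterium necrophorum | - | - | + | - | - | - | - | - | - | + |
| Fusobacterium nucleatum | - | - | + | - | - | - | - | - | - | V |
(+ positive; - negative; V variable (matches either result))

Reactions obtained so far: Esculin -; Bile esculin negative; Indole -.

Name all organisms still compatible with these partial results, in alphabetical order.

Clostridium tetani, Peptostreptococcus anaerobius, Prevotella melaninogenica

Bile esculin -: excludes Bacteroides fragilis — 10 left.
Indole -: excludes Cutibacterium acnes, Fusobacterium necrophorum, Fusobacterium nucleatum — 7 left.
Esculin -: excludes Clostridium septicum, Actinomyces israelii, Clostridium perfringens, Clostridium difficile — 3 left.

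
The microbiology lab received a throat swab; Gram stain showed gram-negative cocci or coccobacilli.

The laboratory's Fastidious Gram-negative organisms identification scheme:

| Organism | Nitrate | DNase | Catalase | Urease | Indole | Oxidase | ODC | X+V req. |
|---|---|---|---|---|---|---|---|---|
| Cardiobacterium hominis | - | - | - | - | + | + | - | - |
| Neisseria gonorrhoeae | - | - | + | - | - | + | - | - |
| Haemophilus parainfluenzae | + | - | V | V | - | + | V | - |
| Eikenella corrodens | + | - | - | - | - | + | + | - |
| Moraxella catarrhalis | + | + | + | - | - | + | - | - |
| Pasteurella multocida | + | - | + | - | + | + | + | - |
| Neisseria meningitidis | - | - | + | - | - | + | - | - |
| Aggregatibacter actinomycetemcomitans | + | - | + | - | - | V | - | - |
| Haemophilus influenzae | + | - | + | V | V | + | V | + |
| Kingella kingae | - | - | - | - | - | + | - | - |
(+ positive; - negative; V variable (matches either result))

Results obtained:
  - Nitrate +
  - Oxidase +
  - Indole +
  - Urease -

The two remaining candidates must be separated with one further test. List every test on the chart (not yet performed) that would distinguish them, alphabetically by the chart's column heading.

Nitrate +: excludes Cardiobacterium hominis, Neisseria gonorrhoeae, Neisseria meningitidis, Kingella kingae — 6 left.
Urease -: all 6 remaining candidates are consistent.
Oxidase +: all 6 remaining candidates are consistent.
Indole +: excludes Haemophilus parainfluenzae, Eikenella corrodens, Moraxella catarrhalis, Aggregatibacter actinomycetemcomitans — 2 left.
Two candidates remain: Haemophilus influenzae and Pasteurella multocida.
  DNase: - vs - — same for both, does not separate.
  Catalase: + vs + — same for both, does not separate.
  ODC: V vs + — variable for at least one, does not separate.
  X+V req.: Haemophilus influenzae +, Pasteurella multocida - — discriminates.

X+V req.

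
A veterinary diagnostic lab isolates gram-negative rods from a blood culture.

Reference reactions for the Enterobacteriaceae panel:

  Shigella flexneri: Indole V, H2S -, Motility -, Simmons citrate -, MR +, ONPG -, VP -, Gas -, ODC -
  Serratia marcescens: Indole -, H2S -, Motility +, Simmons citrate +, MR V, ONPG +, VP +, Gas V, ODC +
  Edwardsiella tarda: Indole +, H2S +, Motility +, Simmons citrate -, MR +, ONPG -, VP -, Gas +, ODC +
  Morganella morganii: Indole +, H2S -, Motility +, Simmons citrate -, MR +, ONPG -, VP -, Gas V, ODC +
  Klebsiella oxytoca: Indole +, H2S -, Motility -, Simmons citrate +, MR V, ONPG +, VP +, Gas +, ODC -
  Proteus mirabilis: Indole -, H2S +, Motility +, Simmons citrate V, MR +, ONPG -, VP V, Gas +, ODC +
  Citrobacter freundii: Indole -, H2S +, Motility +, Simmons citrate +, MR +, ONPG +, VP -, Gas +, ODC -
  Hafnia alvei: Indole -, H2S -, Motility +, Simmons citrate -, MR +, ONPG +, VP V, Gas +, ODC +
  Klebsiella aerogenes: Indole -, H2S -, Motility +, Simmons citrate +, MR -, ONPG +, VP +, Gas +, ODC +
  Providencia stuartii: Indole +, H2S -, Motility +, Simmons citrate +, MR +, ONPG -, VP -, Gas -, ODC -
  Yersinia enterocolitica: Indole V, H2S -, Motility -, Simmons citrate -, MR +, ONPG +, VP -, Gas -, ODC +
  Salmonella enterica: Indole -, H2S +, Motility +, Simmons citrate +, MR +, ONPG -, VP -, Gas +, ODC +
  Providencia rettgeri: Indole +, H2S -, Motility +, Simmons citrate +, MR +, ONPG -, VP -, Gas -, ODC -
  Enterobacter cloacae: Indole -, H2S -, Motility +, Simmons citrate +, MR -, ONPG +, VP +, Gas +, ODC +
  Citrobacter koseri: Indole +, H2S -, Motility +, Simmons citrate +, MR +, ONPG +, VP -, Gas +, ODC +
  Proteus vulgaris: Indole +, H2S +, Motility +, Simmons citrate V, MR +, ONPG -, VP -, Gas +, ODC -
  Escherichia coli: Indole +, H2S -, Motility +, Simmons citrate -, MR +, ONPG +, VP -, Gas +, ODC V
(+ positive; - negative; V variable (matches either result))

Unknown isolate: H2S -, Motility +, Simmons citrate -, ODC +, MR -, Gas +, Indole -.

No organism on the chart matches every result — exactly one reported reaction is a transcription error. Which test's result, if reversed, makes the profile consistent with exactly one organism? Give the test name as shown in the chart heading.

As reported, no row in the chart matches all 7 reactions.
Reversing ODC → still no organism matches.
Reversing Motility → still no organism matches.
Reversing Gas → still no organism matches.
Reversing Simmons citrate → 3 organisms match (not unique).
Reversing Indole → still no organism matches.
Reversing H2S → still no organism matches.
Reversing MR (to +) → unique match: Hafnia alvei.

MR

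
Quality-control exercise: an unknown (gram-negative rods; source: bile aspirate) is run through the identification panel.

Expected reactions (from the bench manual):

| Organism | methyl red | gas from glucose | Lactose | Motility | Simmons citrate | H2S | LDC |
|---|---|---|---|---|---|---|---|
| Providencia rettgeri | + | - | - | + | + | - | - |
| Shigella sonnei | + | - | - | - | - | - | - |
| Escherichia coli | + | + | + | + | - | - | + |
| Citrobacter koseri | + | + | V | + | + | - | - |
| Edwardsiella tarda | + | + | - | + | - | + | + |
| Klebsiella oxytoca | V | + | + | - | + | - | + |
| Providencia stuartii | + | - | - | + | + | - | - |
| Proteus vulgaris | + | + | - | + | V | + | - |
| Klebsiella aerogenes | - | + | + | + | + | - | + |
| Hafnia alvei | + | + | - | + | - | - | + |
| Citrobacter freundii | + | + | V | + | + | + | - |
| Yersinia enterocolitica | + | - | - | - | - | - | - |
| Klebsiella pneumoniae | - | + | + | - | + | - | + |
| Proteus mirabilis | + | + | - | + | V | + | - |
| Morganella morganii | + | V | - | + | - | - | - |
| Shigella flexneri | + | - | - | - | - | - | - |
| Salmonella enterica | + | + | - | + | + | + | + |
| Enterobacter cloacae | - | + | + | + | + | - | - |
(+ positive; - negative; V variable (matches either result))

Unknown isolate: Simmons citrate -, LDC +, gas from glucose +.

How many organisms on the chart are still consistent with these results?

LDC +: excludes 11 organisms — 7 left.
Simmons citrate -: excludes Klebsiella oxytoca, Klebsiella aerogenes, Klebsiella pneumoniae, Salmonella enterica — 3 left.
gas from glucose +: all 3 remaining candidates are consistent.
Still consistent: Edwardsiella tarda, Escherichia coli, Hafnia alvei.

3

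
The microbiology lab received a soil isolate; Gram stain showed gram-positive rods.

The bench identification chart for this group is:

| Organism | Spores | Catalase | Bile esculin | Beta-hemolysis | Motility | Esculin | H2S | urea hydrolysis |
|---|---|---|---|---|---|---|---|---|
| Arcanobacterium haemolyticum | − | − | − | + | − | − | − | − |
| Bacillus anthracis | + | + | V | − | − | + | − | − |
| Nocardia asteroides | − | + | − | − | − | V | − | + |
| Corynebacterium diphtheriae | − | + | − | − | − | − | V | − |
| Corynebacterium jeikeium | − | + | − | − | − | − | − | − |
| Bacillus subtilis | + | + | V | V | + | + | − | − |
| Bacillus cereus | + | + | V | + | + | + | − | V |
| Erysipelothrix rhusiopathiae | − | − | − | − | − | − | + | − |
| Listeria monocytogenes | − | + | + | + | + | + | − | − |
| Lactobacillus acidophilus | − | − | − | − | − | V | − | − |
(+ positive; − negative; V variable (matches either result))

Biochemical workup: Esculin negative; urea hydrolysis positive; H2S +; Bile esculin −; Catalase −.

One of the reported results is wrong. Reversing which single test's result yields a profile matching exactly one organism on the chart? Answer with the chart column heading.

As reported, no row in the chart matches all 5 reactions.
Reversing urea hydrolysis (to −) → unique match: Erysipelothrix rhusiopathiae.
Reversing H2S → still no organism matches.
Reversing Esculin → still no organism matches.
Reversing Bile esculin → still no organism matches.
Reversing Catalase → still no organism matches.

urea hydrolysis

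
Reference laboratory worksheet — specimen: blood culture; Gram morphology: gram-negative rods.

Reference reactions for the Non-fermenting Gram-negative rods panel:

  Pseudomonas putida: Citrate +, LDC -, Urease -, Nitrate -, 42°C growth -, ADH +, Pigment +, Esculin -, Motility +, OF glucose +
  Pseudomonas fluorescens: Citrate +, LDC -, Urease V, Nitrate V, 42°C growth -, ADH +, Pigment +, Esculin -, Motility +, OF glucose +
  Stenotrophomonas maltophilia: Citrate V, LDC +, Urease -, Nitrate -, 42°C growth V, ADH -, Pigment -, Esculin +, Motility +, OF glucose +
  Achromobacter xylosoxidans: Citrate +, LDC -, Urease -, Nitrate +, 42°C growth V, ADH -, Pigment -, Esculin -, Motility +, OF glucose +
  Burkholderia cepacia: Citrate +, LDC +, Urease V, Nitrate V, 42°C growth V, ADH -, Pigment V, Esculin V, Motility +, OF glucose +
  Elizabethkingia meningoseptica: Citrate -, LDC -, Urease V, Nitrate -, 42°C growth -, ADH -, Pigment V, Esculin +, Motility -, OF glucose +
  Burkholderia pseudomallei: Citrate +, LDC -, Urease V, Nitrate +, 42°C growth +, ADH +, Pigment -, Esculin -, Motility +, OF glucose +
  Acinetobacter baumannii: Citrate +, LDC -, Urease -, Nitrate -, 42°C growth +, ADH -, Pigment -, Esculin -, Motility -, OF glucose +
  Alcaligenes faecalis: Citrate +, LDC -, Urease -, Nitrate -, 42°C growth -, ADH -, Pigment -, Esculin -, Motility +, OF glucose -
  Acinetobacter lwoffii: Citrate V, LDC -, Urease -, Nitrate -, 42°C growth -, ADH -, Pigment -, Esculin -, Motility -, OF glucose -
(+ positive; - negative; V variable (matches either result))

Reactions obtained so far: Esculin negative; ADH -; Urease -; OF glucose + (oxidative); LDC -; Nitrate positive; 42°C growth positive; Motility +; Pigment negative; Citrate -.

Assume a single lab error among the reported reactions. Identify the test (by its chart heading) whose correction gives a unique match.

Citrate

As reported, no row in the chart matches all 10 reactions.
Reversing LDC → still no organism matches.
Reversing OF glucose → still no organism matches.
Reversing 42°C growth → still no organism matches.
Reversing Esculin → still no organism matches.
Reversing Citrate (to +) → unique match: Achromobacter xylosoxidans.
Reversing Nitrate → still no organism matches.
Reversing ADH → still no organism matches.
Reversing Pigment → still no organism matches.
Reversing Urease → still no organism matches.
Reversing Motility → still no organism matches.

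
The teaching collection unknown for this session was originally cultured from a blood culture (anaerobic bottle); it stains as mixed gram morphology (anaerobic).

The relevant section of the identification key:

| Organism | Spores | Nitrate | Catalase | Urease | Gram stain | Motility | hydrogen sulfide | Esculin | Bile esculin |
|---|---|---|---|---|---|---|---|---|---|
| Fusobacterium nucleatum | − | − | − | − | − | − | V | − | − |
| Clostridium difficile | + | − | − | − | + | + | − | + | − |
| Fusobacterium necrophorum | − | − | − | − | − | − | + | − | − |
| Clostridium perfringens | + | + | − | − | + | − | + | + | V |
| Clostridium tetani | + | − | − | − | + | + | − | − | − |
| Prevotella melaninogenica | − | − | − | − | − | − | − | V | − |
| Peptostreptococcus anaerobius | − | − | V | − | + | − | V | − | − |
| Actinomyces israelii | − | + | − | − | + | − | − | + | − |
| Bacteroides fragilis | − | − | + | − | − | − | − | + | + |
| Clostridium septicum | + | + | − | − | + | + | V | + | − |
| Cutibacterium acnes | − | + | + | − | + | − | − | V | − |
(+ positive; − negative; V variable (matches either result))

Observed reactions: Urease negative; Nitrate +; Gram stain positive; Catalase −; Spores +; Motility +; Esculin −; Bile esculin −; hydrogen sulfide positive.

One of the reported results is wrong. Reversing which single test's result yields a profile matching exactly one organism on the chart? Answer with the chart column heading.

Esculin

As reported, no row in the chart matches all 9 reactions.
Reversing Esculin (to +) → unique match: Clostridium septicum.
Reversing Spores → still no organism matches.
Reversing Gram stain → still no organism matches.
Reversing Urease → still no organism matches.
Reversing Catalase → still no organism matches.
Reversing Motility → still no organism matches.
Reversing hydrogen sulfide → still no organism matches.
Reversing Nitrate → still no organism matches.
Reversing Bile esculin → still no organism matches.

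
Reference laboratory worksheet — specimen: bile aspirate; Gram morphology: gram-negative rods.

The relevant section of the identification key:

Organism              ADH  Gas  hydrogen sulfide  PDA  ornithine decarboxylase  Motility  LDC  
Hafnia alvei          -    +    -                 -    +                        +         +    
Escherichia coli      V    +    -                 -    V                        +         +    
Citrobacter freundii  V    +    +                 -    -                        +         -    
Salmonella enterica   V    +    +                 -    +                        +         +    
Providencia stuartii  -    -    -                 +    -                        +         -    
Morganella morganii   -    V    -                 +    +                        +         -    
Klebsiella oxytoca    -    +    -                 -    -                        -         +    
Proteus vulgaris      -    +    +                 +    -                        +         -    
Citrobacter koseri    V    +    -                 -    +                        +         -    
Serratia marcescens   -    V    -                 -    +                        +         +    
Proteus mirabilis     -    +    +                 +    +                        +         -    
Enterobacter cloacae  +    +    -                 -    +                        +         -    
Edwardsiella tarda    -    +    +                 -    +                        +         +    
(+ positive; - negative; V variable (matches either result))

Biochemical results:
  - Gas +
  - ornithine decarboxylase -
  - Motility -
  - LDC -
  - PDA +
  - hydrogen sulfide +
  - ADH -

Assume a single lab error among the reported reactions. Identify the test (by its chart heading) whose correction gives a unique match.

Motility

As reported, no row in the chart matches all 7 reactions.
Reversing ornithine decarboxylase → still no organism matches.
Reversing Motility (to +) → unique match: Proteus vulgaris.
Reversing PDA → still no organism matches.
Reversing hydrogen sulfide → still no organism matches.
Reversing LDC → still no organism matches.
Reversing ADH → still no organism matches.
Reversing Gas → still no organism matches.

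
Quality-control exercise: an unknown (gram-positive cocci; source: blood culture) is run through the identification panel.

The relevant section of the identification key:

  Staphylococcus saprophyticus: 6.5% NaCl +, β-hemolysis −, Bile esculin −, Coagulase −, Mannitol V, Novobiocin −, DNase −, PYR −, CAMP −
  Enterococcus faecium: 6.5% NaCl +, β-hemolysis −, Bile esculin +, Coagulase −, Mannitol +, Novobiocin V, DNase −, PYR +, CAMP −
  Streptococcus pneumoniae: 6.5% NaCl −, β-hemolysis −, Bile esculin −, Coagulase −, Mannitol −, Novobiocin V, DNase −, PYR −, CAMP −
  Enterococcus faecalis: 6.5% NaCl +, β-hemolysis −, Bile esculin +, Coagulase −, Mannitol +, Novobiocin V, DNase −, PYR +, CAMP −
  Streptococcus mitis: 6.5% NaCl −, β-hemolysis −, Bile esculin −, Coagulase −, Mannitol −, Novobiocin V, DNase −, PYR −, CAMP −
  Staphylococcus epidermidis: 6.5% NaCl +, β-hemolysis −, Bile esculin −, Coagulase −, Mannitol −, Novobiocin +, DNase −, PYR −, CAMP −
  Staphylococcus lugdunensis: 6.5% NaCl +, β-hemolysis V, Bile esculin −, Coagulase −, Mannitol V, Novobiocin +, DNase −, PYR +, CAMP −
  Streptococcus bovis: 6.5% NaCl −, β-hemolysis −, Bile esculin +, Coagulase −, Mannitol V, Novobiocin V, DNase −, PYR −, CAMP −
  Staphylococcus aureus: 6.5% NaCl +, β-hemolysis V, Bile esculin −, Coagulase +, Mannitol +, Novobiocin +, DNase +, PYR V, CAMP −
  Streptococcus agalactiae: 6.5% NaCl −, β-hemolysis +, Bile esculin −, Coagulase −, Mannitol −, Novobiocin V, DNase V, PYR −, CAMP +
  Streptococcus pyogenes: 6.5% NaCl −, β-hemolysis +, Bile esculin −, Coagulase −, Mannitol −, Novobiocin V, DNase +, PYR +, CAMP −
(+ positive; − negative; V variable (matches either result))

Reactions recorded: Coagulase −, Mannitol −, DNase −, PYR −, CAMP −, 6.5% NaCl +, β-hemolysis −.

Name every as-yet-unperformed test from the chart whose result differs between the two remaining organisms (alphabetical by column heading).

Novobiocin

CAMP −: excludes Streptococcus agalactiae — 10 left.
Coagulase −: excludes Staphylococcus aureus — 9 left.
PYR −: excludes Enterococcus faecium, Enterococcus faecalis, Staphylococcus lugdunensis, Streptococcus pyogenes — 5 left.
β-hemolysis −: all 5 remaining candidates are consistent.
Mannitol −: all 5 remaining candidates are consistent.
DNase −: all 5 remaining candidates are consistent.
6.5% NaCl +: excludes Streptococcus pneumoniae, Streptococcus mitis, Streptococcus bovis — 2 left.
Two candidates remain: Staphylococcus epidermidis and Staphylococcus saprophyticus.
  Bile esculin: − vs − — same for both, does not separate.
  Novobiocin: Staphylococcus epidermidis +, Staphylococcus saprophyticus − — discriminates.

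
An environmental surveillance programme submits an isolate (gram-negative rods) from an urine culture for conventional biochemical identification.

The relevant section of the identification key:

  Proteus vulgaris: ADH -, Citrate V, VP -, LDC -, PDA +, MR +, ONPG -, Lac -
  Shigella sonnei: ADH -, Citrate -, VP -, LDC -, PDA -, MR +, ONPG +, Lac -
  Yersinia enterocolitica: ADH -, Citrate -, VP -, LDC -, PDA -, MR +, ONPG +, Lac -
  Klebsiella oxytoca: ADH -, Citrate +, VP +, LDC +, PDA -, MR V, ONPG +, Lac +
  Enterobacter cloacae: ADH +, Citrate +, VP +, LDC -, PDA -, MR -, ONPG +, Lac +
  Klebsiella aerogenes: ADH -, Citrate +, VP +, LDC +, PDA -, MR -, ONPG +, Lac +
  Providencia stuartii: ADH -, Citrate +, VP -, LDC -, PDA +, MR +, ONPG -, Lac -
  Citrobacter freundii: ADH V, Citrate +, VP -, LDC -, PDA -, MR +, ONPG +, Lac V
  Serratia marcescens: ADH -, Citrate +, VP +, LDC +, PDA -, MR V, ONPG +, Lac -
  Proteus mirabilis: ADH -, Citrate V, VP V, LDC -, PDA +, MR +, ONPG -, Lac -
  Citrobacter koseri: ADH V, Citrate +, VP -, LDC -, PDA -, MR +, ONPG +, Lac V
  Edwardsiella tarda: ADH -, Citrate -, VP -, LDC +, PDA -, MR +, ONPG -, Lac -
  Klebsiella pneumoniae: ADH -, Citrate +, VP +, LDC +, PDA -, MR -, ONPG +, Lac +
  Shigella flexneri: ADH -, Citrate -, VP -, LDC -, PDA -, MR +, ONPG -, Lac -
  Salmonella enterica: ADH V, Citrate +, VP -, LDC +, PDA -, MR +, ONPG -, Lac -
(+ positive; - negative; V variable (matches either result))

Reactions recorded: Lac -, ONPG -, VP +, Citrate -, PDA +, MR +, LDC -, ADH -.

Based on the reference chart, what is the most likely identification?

Proteus mirabilis

LDC -: excludes 6 organisms — 9 left.
MR +: excludes Enterobacter cloacae — 8 left.
ADH -: all 8 remaining candidates are consistent.
ONPG -: excludes Shigella sonnei, Yersinia enterocolitica, Citrobacter freundii, Citrobacter koseri — 4 left.
PDA +: excludes Shigella flexneri — 3 left.
Lac -: all 3 remaining candidates are consistent.
Citrate -: excludes Providencia stuartii — 2 left.
VP +: excludes Proteus vulgaris — 1 left.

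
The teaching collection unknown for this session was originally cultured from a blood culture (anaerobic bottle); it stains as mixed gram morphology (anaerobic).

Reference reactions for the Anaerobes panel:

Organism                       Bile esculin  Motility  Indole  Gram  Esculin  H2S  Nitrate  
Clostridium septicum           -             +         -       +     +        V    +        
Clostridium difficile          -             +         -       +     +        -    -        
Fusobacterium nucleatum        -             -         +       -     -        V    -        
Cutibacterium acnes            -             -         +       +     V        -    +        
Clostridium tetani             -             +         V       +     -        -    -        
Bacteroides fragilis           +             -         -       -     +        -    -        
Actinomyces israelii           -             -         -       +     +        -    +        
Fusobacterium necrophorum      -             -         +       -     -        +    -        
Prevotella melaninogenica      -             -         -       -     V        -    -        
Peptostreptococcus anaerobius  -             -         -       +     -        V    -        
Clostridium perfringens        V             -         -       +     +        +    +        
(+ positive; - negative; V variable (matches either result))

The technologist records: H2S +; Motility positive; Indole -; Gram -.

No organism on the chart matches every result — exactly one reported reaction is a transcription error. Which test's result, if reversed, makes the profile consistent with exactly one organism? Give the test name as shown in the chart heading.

Gram

As reported, no row in the chart matches all 4 reactions.
Reversing H2S → still no organism matches.
Reversing Indole → still no organism matches.
Reversing Gram (to +) → unique match: Clostridium septicum.
Reversing Motility → still no organism matches.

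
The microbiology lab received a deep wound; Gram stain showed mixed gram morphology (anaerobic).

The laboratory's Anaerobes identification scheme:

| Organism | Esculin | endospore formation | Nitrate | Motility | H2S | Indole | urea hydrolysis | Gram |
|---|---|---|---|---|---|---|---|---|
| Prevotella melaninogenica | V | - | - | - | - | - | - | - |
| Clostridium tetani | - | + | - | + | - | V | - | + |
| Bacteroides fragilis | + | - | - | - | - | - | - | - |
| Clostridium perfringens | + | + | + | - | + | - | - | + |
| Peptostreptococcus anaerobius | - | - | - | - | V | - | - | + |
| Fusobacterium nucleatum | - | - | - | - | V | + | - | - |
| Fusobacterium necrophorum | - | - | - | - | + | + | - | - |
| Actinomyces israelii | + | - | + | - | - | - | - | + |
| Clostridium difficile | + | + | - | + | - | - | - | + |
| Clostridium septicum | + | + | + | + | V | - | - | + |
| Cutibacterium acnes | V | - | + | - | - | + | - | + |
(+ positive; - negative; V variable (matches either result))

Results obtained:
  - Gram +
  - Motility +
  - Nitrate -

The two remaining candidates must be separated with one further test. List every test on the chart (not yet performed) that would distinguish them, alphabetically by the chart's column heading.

Nitrate -: excludes Clostridium perfringens, Actinomyces israelii, Clostridium septicum, Cutibacterium acnes — 7 left.
Motility +: excludes 5 organisms — 2 left.
Gram +: all 2 remaining candidates are consistent.
Two candidates remain: Clostridium difficile and Clostridium tetani.
  Esculin: Clostridium difficile +, Clostridium tetani - — discriminates.
  endospore formation: + vs + — same for both, does not separate.
  H2S: - vs - — same for both, does not separate.
  Indole: - vs V — variable for at least one, does not separate.
  urea hydrolysis: - vs - — same for both, does not separate.

Esculin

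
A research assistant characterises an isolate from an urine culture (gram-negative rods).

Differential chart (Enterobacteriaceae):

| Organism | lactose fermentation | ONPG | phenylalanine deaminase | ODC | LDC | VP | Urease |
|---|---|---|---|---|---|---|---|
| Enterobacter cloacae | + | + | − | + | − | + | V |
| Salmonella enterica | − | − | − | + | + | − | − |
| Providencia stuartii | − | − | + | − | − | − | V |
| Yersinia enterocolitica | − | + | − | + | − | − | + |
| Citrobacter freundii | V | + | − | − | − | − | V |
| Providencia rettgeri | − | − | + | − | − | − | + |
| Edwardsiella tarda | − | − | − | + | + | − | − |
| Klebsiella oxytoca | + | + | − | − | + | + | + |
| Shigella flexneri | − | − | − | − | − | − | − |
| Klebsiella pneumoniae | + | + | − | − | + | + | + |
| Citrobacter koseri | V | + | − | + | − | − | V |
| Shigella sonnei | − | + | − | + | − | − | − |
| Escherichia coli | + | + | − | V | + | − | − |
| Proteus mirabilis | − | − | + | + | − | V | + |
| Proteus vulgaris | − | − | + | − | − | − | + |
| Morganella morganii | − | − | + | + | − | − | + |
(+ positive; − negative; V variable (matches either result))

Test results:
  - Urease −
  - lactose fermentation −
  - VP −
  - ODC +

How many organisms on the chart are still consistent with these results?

lactose fermentation −: excludes Enterobacter cloacae, Klebsiella oxytoca, Klebsiella pneumoniae, Escherichia coli — 12 left.
ODC +: excludes 5 organisms — 7 left.
VP −: all 7 remaining candidates are consistent.
Urease −: excludes Yersinia enterocolitica, Proteus mirabilis, Morganella morganii — 4 left.
Still consistent: Citrobacter koseri, Edwardsiella tarda, Salmonella enterica, Shigella sonnei.

4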